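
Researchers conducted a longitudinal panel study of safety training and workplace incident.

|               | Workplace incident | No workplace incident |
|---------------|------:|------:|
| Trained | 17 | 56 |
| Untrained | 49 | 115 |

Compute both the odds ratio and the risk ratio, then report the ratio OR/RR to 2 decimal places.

0.91

Cells: a = 17, b = 56, c = 49, d = 115.
OR = (17·115)/(56·49) = 1955/2744 = 0.71246
Risk in exposed = 17/73 = 0.23288; risk in unexposed = 49/164 = 0.29878; RR = 0.77942
OR/RR = 0.71246 / 0.77942 = 0.91409
The outcome is not rare, so the OR lies further from 1 than the RR.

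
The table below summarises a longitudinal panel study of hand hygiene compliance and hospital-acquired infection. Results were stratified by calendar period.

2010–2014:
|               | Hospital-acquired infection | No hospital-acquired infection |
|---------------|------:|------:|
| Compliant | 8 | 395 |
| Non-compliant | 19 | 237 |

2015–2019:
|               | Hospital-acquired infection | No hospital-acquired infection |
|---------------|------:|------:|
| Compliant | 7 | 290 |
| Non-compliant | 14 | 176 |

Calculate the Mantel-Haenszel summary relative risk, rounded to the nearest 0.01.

0.29

RR_MH = Σ(aᵢ·n₀ᵢ/nᵢ) / Σ(cᵢ·n₁ᵢ/nᵢ), with n₁ᵢ = aᵢ+bᵢ (exposed), n₀ᵢ = cᵢ+dᵢ (unexposed), nᵢ = n₁ᵢ+n₀ᵢ.
Stratum 1 (2010–2014): n₁ = 403, n₀ = 256, n = 659; a·n₀/n = 8·256/659 = 3.1077; c·n₁/n = 19·403/659 = 11.6191
Stratum 2 (2015–2019): n₁ = 297, n₀ = 190, n = 487; a·n₀/n = 7·190/487 = 2.7310; c·n₁/n = 14·297/487 = 8.5380
RR_MH = (3.1077 + 2.7310) / (11.6191 + 8.5380) = 5.8387 / 20.1571 = 0.28966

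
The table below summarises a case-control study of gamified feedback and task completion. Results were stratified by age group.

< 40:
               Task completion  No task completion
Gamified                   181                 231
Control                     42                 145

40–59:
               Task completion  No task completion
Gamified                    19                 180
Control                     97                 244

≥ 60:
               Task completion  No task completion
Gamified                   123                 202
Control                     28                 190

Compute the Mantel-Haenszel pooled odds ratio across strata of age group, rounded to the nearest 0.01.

OR_MH = Σ(aᵢdᵢ/nᵢ) / Σ(bᵢcᵢ/nᵢ), where nᵢ is the stratum total.
Stratum 1 (< 40): n = 599; a·d/n = 181·145/599 = 43.8147; b·c/n = 231·42/599 = 16.1970
Stratum 2 (40–59): n = 540; a·d/n = 19·244/540 = 8.5852; b·c/n = 180·97/540 = 32.3333
Stratum 3 (≥ 60): n = 543; a·d/n = 123·190/543 = 43.0387; b·c/n = 202·28/543 = 10.4162
OR_MH = (43.8147 + 8.5852 + 43.0387) / (16.1970 + 32.3333 + 10.4162) = 95.4386 / 58.9465 = 1.61907

1.62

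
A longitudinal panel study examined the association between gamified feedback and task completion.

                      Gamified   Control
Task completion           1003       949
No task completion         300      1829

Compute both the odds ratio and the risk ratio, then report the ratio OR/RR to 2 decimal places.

Reading the table with exposure as columns: a = 1003 (Gamified, case), b = 300 (Gamified, non-case), c = 949 (Control, case), d = 1829.
OR = (1003·1829)/(300·949) = 1834487/284700 = 6.44358
Risk in exposed = 1003/1303 = 0.76976; risk in unexposed = 949/2778 = 0.34161; RR = 2.25332
OR/RR = 6.44358 / 2.25332 = 2.85960
The outcome is not rare, so the OR lies further from 1 than the RR.

2.86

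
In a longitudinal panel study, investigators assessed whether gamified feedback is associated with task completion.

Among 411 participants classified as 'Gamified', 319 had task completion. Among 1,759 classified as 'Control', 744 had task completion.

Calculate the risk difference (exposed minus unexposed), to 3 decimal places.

0.353

From the description: a = 319, b = 92, c = 744, d = 1015.
Risk in exposed = 319/411 = 0.776156; risk in unexposed = 744/1759 = 0.422968.
Risk difference = 0.776156 − 0.422968 = 0.353188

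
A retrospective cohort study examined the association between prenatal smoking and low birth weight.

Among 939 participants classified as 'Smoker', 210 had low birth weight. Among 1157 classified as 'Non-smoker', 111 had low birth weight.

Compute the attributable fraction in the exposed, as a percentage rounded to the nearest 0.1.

From the description: a = 210, b = 729, c = 111, d = 1046.
Risk in exposed = 210/939 = 0.22364; risk in unexposed = 111/1157 = 0.09594.
RR = 0.22364/0.09594 = 2.33112
AR% = (RR − 1)/RR × 100 = (2.33112 − 1)/2.33112 × 100 = 57.1021%

57.1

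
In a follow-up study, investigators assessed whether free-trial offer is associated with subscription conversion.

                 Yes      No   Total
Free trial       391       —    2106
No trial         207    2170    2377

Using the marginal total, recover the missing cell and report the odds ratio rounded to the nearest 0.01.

2.39

The missing cell is in the exposed row: 2106 − 391 = 1715.
So a = 391, b = 1715, c = 207, d = 2170.
OR = (a·d)/(b·c) = (391 × 2170) / (1715 × 207) = 848470 / 355005 = 2.39002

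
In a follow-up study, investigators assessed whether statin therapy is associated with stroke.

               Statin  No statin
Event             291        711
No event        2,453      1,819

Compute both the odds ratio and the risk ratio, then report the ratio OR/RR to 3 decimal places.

0.804

Reading the table with exposure as columns: a = 291 (Statin, case), b = 2453 (Statin, non-case), c = 711 (No statin, case), d = 1819.
OR = (291·1819)/(2453·711) = 529329/1744083 = 0.30350
Risk in exposed = 291/2744 = 0.10605; risk in unexposed = 711/2530 = 0.28103; RR = 0.37736
OR/RR = 0.30350 / 0.37736 = 0.80426
The outcome is not rare, so the OR lies further from 1 than the RR.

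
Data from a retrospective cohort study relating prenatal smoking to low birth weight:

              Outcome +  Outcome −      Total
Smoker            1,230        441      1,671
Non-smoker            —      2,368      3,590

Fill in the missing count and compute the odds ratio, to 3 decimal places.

5.405

The missing cell is in the unexposed row: 3590 − 2368 = 1222.
So a = 1230, b = 441, c = 1222, d = 2368.
OR = (a·d)/(b·c) = (1230 × 2368) / (441 × 1222) = 2912640 / 538902 = 5.40477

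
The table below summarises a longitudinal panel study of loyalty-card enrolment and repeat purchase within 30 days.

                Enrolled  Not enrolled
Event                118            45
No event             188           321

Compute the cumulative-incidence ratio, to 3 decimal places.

3.136

Reading the table with exposure as columns: a = 118 (Enrolled, case), b = 188 (Enrolled, non-case), c = 45 (Not enrolled, case), d = 321.
Risk in exposed = 118/306 = 0.38562; risk in unexposed = 45/366 = 0.12295.
RR = 0.38562 / 0.12295 = 3.13638
The risk among the exposed is 3.14 times that among the unexposed.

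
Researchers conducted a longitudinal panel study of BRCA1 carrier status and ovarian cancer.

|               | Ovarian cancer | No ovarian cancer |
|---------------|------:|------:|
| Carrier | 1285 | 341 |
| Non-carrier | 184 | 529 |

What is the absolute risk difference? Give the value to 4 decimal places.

Cells: a = 1285, b = 341, c = 184, d = 529.
Risk in exposed = 1285/1626 = 0.790283; risk in unexposed = 184/713 = 0.258065.
Risk difference = 0.790283 − 0.258065 = 0.532218

0.5322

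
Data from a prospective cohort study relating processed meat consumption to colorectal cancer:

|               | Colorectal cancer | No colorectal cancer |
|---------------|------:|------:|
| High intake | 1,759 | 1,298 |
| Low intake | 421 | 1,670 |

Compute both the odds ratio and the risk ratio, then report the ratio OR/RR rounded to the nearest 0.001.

1.881

Cells: a = 1759, b = 1298, c = 421, d = 1670.
OR = (1759·1670)/(1298·421) = 2937530/546458 = 5.37558
Risk in exposed = 1759/3057 = 0.57540; risk in unexposed = 421/2091 = 0.20134; RR = 2.85787
OR/RR = 5.37558 / 2.85787 = 1.88098
The outcome is not rare, so the OR lies further from 1 than the RR.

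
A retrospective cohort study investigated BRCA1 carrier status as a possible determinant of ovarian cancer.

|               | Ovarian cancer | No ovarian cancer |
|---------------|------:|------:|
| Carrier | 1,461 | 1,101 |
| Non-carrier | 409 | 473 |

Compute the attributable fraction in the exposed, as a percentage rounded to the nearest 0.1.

18.7

Cells: a = 1461, b = 1101, c = 409, d = 473.
Risk in exposed = 1461/2562 = 0.57026; risk in unexposed = 409/882 = 0.46372.
RR = 0.57026/0.46372 = 1.22975
AR% = (RR − 1)/RR × 100 = (1.22975 − 1)/1.22975 × 100 = 18.6826%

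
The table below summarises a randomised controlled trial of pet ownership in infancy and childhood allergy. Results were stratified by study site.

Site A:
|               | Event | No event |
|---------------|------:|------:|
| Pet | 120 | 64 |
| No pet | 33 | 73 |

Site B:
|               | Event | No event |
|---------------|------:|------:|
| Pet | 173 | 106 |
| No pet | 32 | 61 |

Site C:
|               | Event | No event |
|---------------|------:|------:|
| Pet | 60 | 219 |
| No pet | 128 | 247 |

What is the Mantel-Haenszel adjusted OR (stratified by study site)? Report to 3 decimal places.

OR_MH = Σ(aᵢdᵢ/nᵢ) / Σ(bᵢcᵢ/nᵢ), where nᵢ is the stratum total.
Stratum 1 (Site A): n = 290; a·d/n = 120·73/290 = 30.2069; b·c/n = 64·33/290 = 7.2828
Stratum 2 (Site B): n = 372; a·d/n = 173·61/372 = 28.3683; b·c/n = 106·32/372 = 9.1183
Stratum 3 (Site C): n = 654; a·d/n = 60·247/654 = 22.6606; b·c/n = 219·128/654 = 42.8624
OR_MH = (30.2069 + 28.3683 + 22.6606) / (7.2828 + 9.1183 + 42.8624) = 81.2357 / 59.2634 = 1.37076

1.371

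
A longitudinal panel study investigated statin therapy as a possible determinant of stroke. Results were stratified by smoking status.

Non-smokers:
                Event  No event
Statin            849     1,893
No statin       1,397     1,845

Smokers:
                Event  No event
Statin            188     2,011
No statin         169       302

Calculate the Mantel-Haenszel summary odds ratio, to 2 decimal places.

0.50

OR_MH = Σ(aᵢdᵢ/nᵢ) / Σ(bᵢcᵢ/nᵢ), where nᵢ is the stratum total.
Stratum 1 (Non-smokers): n = 5984; a·d/n = 849·1845/5984 = 261.7655; b·c/n = 1893·1397/5984 = 441.9320
Stratum 2 (Smokers): n = 2670; a·d/n = 188·302/2670 = 21.2644; b·c/n = 2011·169/2670 = 127.2880
OR_MH = (261.7655 + 21.2644) / (441.9320 + 127.2880) = 283.0300 / 569.2200 = 0.49722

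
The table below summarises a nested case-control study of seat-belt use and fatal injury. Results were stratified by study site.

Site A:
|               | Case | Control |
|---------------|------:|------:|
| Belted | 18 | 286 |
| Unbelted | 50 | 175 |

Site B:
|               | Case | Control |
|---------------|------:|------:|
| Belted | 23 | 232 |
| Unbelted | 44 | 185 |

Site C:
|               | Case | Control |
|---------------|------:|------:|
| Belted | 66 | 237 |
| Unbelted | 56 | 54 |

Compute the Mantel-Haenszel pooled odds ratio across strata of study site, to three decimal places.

0.291

OR_MH = Σ(aᵢdᵢ/nᵢ) / Σ(bᵢcᵢ/nᵢ), where nᵢ is the stratum total.
Stratum 1 (Site A): n = 529; a·d/n = 18·175/529 = 5.9546; b·c/n = 286·50/529 = 27.0321
Stratum 2 (Site B): n = 484; a·d/n = 23·185/484 = 8.7913; b·c/n = 232·44/484 = 21.0909
Stratum 3 (Site C): n = 413; a·d/n = 66·54/413 = 8.6295; b·c/n = 237·56/413 = 32.1356
OR_MH = (5.9546 + 8.7913 + 8.6295) / (27.0321 + 21.0909 + 32.1356) = 23.3755 / 80.2586 = 0.29125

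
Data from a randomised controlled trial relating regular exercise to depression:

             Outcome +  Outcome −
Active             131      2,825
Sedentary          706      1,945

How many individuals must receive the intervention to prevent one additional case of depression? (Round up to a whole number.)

5

Risk in treated group = 131/2956 = 0.04432; risk in control = 706/2651 = 0.26631.
Absolute risk reduction = 0.26631 − 0.04432 = 0.22200
NNT = 1 / ARR = 1 / 0.22200 = 4.505 → round up → 5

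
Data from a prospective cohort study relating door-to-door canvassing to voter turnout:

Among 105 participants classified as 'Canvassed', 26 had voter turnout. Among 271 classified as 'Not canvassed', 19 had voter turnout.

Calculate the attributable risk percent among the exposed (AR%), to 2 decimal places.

71.69

From the description: a = 26, b = 79, c = 19, d = 252.
Risk in exposed = 26/105 = 0.24762; risk in unexposed = 19/271 = 0.07011.
RR = 0.24762/0.07011 = 3.53183
AR% = (RR − 1)/RR × 100 = (3.53183 − 1)/3.53183 × 100 = 71.6861%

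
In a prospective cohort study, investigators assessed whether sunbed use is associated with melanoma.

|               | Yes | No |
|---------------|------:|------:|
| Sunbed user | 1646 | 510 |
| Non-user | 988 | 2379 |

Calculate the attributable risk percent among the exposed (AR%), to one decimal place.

Cells: a = 1646, b = 510, c = 988, d = 2379.
Risk in exposed = 1646/2156 = 0.76345; risk in unexposed = 988/3367 = 0.29344.
RR = 0.76345/0.29344 = 2.60176
AR% = (RR − 1)/RR × 100 = (2.60176 − 1)/2.60176 × 100 = 61.5645%

61.6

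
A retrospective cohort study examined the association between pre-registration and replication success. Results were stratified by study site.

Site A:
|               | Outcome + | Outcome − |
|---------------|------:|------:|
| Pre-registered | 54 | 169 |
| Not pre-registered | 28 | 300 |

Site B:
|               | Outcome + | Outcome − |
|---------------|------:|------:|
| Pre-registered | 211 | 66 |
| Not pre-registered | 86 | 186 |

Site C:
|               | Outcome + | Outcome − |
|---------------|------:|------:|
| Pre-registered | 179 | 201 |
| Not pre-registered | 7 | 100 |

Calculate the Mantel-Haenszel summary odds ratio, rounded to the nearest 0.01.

OR_MH = Σ(aᵢdᵢ/nᵢ) / Σ(bᵢcᵢ/nᵢ), where nᵢ is the stratum total.
Stratum 1 (Site A): n = 551; a·d/n = 54·300/551 = 29.4011; b·c/n = 169·28/551 = 8.5880
Stratum 2 (Site B): n = 549; a·d/n = 211·186/549 = 71.4863; b·c/n = 66·86/549 = 10.3388
Stratum 3 (Site C): n = 487; a·d/n = 179·100/487 = 36.7556; b·c/n = 201·7/487 = 2.8891
OR_MH = (29.4011 + 71.4863 + 36.7556) / (8.5880 + 10.3388 + 2.8891) = 137.6431 / 21.8159 = 6.30929

6.31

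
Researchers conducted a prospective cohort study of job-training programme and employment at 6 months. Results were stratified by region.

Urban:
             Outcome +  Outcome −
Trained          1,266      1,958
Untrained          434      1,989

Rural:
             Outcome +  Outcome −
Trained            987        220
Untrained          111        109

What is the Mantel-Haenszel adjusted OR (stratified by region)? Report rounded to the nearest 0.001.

OR_MH = Σ(aᵢdᵢ/nᵢ) / Σ(bᵢcᵢ/nᵢ), where nᵢ is the stratum total.
Stratum 1 (Urban): n = 5647; a·d/n = 1266·1989/5647 = 445.9136; b·c/n = 1958·434/5647 = 150.4820
Stratum 2 (Rural): n = 1427; a·d/n = 987·109/1427 = 75.3910; b·c/n = 220·111/1427 = 17.1128
OR_MH = (445.9136 + 75.3910) / (150.4820 + 17.1128) = 521.3046 / 167.5948 = 3.11050

3.111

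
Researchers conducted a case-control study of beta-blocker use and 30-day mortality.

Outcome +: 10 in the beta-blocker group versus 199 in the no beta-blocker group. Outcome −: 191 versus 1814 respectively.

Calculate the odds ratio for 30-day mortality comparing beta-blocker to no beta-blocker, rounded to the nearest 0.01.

From the description: a = 10, b = 191, c = 199, d = 1814.
OR = (a·d)/(b·c) = (10 × 1814) / (191 × 199) = 18140 / 38009 = 0.47726
Exposure is associated with lower odds of 30-day mortality (OR = 0.48 < 1).

0.48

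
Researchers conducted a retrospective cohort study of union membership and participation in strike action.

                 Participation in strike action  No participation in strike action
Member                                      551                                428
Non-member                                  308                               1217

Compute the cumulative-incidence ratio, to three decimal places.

2.787

Cells: a = 551, b = 428, c = 308, d = 1217.
Risk in exposed = 551/979 = 0.56282; risk in unexposed = 308/1525 = 0.20197.
RR = 0.56282 / 0.20197 = 2.78669
The risk among the exposed is 2.79 times that among the unexposed.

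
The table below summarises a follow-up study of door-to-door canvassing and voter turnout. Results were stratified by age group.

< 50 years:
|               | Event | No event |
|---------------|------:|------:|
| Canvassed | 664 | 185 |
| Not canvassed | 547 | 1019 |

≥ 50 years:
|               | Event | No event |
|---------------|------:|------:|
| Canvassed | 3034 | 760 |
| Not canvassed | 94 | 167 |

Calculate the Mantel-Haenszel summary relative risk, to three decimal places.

2.233

RR_MH = Σ(aᵢ·n₀ᵢ/nᵢ) / Σ(cᵢ·n₁ᵢ/nᵢ), with n₁ᵢ = aᵢ+bᵢ (exposed), n₀ᵢ = cᵢ+dᵢ (unexposed), nᵢ = n₁ᵢ+n₀ᵢ.
Stratum 1 (< 50 years): n₁ = 849, n₀ = 1566, n = 2415; a·n₀/n = 664·1566/2415 = 430.5689; c·n₁/n = 547·849/2415 = 192.2994
Stratum 2 (≥ 50 years): n₁ = 3794, n₀ = 261, n = 4055; a·n₀/n = 3034·261/4055 = 195.2834; c·n₁/n = 94·3794/4055 = 87.9497
RR_MH = (430.5689 + 195.2834) / (192.2994 + 87.9497) = 625.8523 / 280.2491 = 2.23320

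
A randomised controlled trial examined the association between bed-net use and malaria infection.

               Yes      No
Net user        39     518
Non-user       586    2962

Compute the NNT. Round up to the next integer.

11

Risk in treated group = 39/557 = 0.07002; risk in control = 586/3548 = 0.16516.
Absolute risk reduction = 0.16516 − 0.07002 = 0.09515
NNT = 1 / ARR = 1 / 0.09515 = 10.510 → round up → 11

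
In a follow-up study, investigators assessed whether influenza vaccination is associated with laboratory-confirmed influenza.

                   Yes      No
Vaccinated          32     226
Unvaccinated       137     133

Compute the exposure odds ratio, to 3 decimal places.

0.137

Cells: a = 32, b = 226, c = 137, d = 133.
OR = (a·d)/(b·c) = (32 × 133) / (226 × 137) = 4256 / 30962 = 0.13746
Exposure is associated with lower odds of laboratory-confirmed influenza (OR = 0.14 < 1).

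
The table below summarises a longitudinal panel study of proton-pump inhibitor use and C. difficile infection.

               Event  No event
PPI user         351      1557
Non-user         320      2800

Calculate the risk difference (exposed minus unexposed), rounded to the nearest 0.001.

Cells: a = 351, b = 1557, c = 320, d = 2800.
Risk in exposed = 351/1908 = 0.183962; risk in unexposed = 320/3120 = 0.102564.
Risk difference = 0.183962 − 0.102564 = 0.081398

0.081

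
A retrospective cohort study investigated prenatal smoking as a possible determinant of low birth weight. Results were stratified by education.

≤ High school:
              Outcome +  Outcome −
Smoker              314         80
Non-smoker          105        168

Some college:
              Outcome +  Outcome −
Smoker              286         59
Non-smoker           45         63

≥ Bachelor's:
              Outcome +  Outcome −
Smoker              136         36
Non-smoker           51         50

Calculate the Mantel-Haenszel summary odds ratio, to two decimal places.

5.71

OR_MH = Σ(aᵢdᵢ/nᵢ) / Σ(bᵢcᵢ/nᵢ), where nᵢ is the stratum total.
Stratum 1 (≤ High school): n = 667; a·d/n = 314·168/667 = 79.0885; b·c/n = 80·105/667 = 12.5937
Stratum 2 (Some college): n = 453; a·d/n = 286·63/453 = 39.7748; b·c/n = 59·45/453 = 5.8609
Stratum 3 (≥ Bachelor's): n = 273; a·d/n = 136·50/273 = 24.9084; b·c/n = 36·51/273 = 6.7253
OR_MH = (79.0885 + 39.7748 + 24.9084) / (12.5937 + 5.8609 + 6.7253) = 143.7717 / 25.1799 = 5.70978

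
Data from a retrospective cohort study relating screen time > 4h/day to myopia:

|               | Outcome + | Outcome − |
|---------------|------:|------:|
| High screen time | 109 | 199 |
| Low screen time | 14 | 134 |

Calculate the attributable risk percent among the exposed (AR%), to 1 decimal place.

Cells: a = 109, b = 199, c = 14, d = 134.
Risk in exposed = 109/308 = 0.35390; risk in unexposed = 14/148 = 0.09459.
RR = 0.35390/0.09459 = 3.74119
AR% = (RR − 1)/RR × 100 = (3.74119 − 1)/3.74119 × 100 = 73.2705%

73.3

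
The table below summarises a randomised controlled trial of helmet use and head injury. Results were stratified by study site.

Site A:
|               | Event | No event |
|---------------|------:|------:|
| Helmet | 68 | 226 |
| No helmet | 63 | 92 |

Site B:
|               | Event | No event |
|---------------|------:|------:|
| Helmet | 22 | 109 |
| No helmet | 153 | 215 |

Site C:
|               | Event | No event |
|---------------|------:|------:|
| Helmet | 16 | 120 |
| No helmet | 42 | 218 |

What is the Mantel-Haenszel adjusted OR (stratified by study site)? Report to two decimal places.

OR_MH = Σ(aᵢdᵢ/nᵢ) / Σ(bᵢcᵢ/nᵢ), where nᵢ is the stratum total.
Stratum 1 (Site A): n = 449; a·d/n = 68·92/449 = 13.9332; b·c/n = 226·63/449 = 31.7105
Stratum 2 (Site B): n = 499; a·d/n = 22·215/499 = 9.4790; b·c/n = 109·153/499 = 33.4208
Stratum 3 (Site C): n = 396; a·d/n = 16·218/396 = 8.8081; b·c/n = 120·42/396 = 12.7273
OR_MH = (13.9332 + 9.4790 + 8.8081) / (31.7105 + 33.4208 + 12.7273) = 32.2202 / 77.8586 = 0.41383

0.41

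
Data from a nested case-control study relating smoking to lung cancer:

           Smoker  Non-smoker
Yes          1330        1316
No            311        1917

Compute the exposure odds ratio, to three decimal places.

Reading the table with exposure as columns: a = 1330 (Smoker, case), b = 311 (Smoker, non-case), c = 1316 (Non-smoker, case), d = 1917.
OR = (a·d)/(b·c) = (1330 × 1917) / (311 × 1316) = 2549610 / 409276 = 6.22956
The odds of lung cancer are about 6.23 times as high in the smoker group.

6.230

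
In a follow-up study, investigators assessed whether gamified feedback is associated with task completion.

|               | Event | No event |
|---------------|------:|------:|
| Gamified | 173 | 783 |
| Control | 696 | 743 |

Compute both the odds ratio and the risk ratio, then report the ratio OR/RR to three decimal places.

Cells: a = 173, b = 783, c = 696, d = 743.
OR = (173·743)/(783·696) = 128539/544968 = 0.23587
Risk in exposed = 173/956 = 0.18096; risk in unexposed = 696/1439 = 0.48367; RR = 0.37414
OR/RR = 0.23587 / 0.37414 = 0.63041
The outcome is not rare, so the OR lies further from 1 than the RR.

0.630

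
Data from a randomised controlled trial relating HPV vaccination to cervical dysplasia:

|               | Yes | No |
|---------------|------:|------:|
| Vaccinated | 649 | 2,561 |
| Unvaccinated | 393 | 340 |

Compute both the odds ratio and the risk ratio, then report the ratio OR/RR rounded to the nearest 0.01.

Cells: a = 649, b = 2561, c = 393, d = 340.
OR = (649·340)/(2561·393) = 220660/1006473 = 0.21924
Risk in exposed = 649/3210 = 0.20218; risk in unexposed = 393/733 = 0.53615; RR = 0.37710
OR/RR = 0.21924 / 0.37710 = 0.58139
The outcome is not rare, so the OR lies further from 1 than the RR.

0.58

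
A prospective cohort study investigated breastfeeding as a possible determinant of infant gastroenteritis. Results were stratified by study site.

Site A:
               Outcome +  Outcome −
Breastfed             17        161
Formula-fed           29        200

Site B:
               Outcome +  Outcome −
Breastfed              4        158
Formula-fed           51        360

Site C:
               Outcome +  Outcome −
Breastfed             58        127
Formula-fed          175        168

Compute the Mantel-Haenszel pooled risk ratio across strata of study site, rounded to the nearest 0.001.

0.567

RR_MH = Σ(aᵢ·n₀ᵢ/nᵢ) / Σ(cᵢ·n₁ᵢ/nᵢ), with n₁ᵢ = aᵢ+bᵢ (exposed), n₀ᵢ = cᵢ+dᵢ (unexposed), nᵢ = n₁ᵢ+n₀ᵢ.
Stratum 1 (Site A): n₁ = 178, n₀ = 229, n = 407; a·n₀/n = 17·229/407 = 9.5651; c·n₁/n = 29·178/407 = 12.6830
Stratum 2 (Site B): n₁ = 162, n₀ = 411, n = 573; a·n₀/n = 4·411/573 = 2.8691; c·n₁/n = 51·162/573 = 14.4188
Stratum 3 (Site C): n₁ = 185, n₀ = 343, n = 528; a·n₀/n = 58·343/528 = 37.6780; c·n₁/n = 175·185/528 = 61.3163
RR_MH = (9.5651 + 2.8691 + 37.6780) / (12.6830 + 14.4188 + 61.3163) = 50.1123 / 88.4182 = 0.56676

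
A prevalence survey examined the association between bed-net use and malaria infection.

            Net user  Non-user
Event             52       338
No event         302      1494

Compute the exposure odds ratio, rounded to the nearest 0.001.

Reading the table with exposure as columns: a = 52 (Net user, case), b = 302 (Net user, non-case), c = 338 (Non-user, case), d = 1494.
OR = (a·d)/(b·c) = (52 × 1494) / (302 × 338) = 77688 / 102076 = 0.76108
Exposure is associated with lower odds of malaria infection (OR = 0.76 < 1).

0.761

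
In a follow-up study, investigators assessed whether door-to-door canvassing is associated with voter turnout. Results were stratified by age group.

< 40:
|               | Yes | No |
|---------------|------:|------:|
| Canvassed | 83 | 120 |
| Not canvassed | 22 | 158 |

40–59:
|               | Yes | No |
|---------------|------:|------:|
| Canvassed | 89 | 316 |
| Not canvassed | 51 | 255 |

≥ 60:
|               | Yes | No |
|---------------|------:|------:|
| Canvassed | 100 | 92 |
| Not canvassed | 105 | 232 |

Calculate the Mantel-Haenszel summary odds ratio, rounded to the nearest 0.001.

2.301

OR_MH = Σ(aᵢdᵢ/nᵢ) / Σ(bᵢcᵢ/nᵢ), where nᵢ is the stratum total.
Stratum 1 (< 40): n = 383; a·d/n = 83·158/383 = 34.2402; b·c/n = 120·22/383 = 6.8930
Stratum 2 (40–59): n = 711; a·d/n = 89·255/711 = 31.9198; b·c/n = 316·51/711 = 22.6667
Stratum 3 (≥ 60): n = 529; a·d/n = 100·232/529 = 43.8563; b·c/n = 92·105/529 = 18.2609
OR_MH = (34.2402 + 31.9198 + 43.8563) / (6.8930 + 22.6667 + 18.2609) = 110.0164 / 47.8205 = 2.30061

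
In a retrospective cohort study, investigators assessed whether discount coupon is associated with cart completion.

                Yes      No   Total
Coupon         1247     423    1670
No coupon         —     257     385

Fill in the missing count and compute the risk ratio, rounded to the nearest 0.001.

The missing cell is in the unexposed row: 385 − 257 = 128.
So a = 1247, b = 423, c = 128, d = 257.
RR = [a/(a+b)] / [c/(c+d)] = (1247/1670) / (128/385) = 0.74671/0.33247 = 2.24595

2.246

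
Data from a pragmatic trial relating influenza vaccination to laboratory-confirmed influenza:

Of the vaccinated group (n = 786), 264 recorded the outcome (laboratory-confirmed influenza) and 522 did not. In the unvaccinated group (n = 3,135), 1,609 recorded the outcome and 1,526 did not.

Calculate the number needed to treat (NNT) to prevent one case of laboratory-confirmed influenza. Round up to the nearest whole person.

6

Risk in treated group = 264/786 = 0.33588; risk in control = 1609/3135 = 0.51324.
Absolute risk reduction = 0.51324 − 0.33588 = 0.17736
NNT = 1 / ARR = 1 / 0.17736 = 5.638 → round up → 6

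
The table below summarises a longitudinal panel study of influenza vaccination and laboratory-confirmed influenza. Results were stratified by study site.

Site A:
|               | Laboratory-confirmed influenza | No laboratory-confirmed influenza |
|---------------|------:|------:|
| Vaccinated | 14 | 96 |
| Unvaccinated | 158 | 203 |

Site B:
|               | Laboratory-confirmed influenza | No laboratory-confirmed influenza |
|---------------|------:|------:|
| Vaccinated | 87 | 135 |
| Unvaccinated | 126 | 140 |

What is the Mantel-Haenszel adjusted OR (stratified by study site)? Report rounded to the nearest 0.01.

OR_MH = Σ(aᵢdᵢ/nᵢ) / Σ(bᵢcᵢ/nᵢ), where nᵢ is the stratum total.
Stratum 1 (Site A): n = 471; a·d/n = 14·203/471 = 6.0340; b·c/n = 96·158/471 = 32.2038
Stratum 2 (Site B): n = 488; a·d/n = 87·140/488 = 24.9590; b·c/n = 135·126/488 = 34.8566
OR_MH = (6.0340 + 24.9590) / (32.2038 + 34.8566) = 30.9930 / 67.0604 = 0.46217

0.46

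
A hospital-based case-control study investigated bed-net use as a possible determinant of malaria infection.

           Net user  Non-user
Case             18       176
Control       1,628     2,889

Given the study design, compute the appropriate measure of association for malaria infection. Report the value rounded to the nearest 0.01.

Reading the table with exposure as columns: a = 18 (Net user, case), b = 1628 (Net user, non-case), c = 176 (Non-user, case), d = 2889.
This is a hospital-based case-control study: participants were sampled on outcome status, so risks in the source population cannot be estimated directly — relative risk is not valid here. The odds ratio is the appropriate measure.
OR = (a·d)/(b·c) = (18 × 2889) / (1628 × 176) = 52002 / 286528 = 0.18149

0.18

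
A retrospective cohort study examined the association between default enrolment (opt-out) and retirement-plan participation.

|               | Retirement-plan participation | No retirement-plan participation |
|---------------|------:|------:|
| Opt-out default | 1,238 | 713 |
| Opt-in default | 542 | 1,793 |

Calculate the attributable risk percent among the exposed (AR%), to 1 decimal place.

63.4

Cells: a = 1238, b = 713, c = 542, d = 1793.
Risk in exposed = 1238/1951 = 0.63455; risk in unexposed = 542/2335 = 0.23212.
RR = 0.63455/0.23212 = 2.73370
AR% = (RR − 1)/RR × 100 = (2.73370 − 1)/2.73370 × 100 = 63.4196%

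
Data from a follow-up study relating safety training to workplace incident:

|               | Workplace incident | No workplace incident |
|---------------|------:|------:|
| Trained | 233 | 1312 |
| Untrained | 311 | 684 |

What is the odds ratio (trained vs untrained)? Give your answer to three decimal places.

Cells: a = 233, b = 1312, c = 311, d = 684.
OR = (a·d)/(b·c) = (233 × 684) / (1312 × 311) = 159372 / 408032 = 0.39059
Exposure is associated with lower odds of workplace incident (OR = 0.39 < 1).

0.391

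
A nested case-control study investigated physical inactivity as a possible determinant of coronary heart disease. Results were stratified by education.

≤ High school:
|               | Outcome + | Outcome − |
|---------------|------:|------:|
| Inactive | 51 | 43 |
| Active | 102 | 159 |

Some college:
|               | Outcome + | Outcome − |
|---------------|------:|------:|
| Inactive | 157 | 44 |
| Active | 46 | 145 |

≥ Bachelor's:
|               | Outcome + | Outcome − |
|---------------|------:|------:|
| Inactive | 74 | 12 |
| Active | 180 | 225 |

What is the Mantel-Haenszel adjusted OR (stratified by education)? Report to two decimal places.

OR_MH = Σ(aᵢdᵢ/nᵢ) / Σ(bᵢcᵢ/nᵢ), where nᵢ is the stratum total.
Stratum 1 (≤ High school): n = 355; a·d/n = 51·159/355 = 22.8423; b·c/n = 43·102/355 = 12.3549
Stratum 2 (Some college): n = 392; a·d/n = 157·145/392 = 58.0740; b·c/n = 44·46/392 = 5.1633
Stratum 3 (≥ Bachelor's): n = 491; a·d/n = 74·225/491 = 33.9104; b·c/n = 12·180/491 = 4.3992
OR_MH = (22.8423 + 58.0740 + 33.9104) / (12.3549 + 5.1633 + 4.3992) = 114.8266 / 21.9174 = 5.23907

5.24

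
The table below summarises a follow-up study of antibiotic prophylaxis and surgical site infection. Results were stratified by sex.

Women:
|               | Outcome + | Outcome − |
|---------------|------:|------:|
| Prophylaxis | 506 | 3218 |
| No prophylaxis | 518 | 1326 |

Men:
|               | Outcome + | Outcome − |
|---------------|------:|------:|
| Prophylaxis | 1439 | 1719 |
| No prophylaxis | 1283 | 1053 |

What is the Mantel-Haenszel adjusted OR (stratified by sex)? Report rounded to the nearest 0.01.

0.57

OR_MH = Σ(aᵢdᵢ/nᵢ) / Σ(bᵢcᵢ/nᵢ), where nᵢ is the stratum total.
Stratum 1 (Women): n = 5568; a·d/n = 506·1326/5568 = 120.5022; b·c/n = 3218·518/5568 = 299.3757
Stratum 2 (Men): n = 5494; a·d/n = 1439·1053/5494 = 275.8040; b·c/n = 1719·1283/5494 = 401.4337
OR_MH = (120.5022 + 275.8040) / (299.3757 + 401.4337) = 396.3061 / 700.8095 = 0.56550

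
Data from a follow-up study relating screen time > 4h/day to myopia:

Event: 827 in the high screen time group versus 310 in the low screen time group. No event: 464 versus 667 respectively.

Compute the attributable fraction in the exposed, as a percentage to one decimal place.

From the description: a = 827, b = 464, c = 310, d = 667.
Risk in exposed = 827/1291 = 0.64059; risk in unexposed = 310/977 = 0.31730.
RR = 0.64059/0.31730 = 2.01889
AR% = (RR − 1)/RR × 100 = (2.01889 − 1)/2.01889 × 100 = 50.4678%

50.5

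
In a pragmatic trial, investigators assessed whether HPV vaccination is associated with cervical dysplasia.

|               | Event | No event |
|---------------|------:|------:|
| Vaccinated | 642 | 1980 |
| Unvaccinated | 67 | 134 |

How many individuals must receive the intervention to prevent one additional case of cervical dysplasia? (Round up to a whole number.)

Risk in treated group = 642/2622 = 0.24485; risk in control = 67/201 = 0.33333.
Absolute risk reduction = 0.33333 − 0.24485 = 0.08848
NNT = 1 / ARR = 1 / 0.08848 = 11.302 → round up → 12

12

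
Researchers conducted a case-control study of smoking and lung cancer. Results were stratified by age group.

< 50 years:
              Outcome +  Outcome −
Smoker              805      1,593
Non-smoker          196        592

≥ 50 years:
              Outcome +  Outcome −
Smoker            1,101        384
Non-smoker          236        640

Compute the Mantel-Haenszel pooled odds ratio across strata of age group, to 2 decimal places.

3.29

OR_MH = Σ(aᵢdᵢ/nᵢ) / Σ(bᵢcᵢ/nᵢ), where nᵢ is the stratum total.
Stratum 1 (< 50 years): n = 3186; a·d/n = 805·592/3186 = 149.5794; b·c/n = 1593·196/3186 = 98.0000
Stratum 2 (≥ 50 years): n = 2361; a·d/n = 1101·640/2361 = 298.4498; b·c/n = 384·236/2361 = 38.3837
OR_MH = (149.5794 + 298.4498) / (98.0000 + 38.3837) = 448.0292 / 136.3837 = 3.28506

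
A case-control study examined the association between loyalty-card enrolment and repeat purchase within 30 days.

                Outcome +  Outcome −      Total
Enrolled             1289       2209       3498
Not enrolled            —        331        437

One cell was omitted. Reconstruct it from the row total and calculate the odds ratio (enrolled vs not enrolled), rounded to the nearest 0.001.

The missing cell is in the unexposed row: 437 − 331 = 106.
So a = 1289, b = 2209, c = 106, d = 331.
OR = (a·d)/(b·c) = (1289 × 331) / (2209 × 106) = 426659 / 234154 = 1.82213

1.822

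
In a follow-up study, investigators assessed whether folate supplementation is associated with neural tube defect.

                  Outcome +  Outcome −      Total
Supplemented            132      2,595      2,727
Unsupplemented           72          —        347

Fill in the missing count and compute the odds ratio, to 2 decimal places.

0.19

The missing cell is in the unexposed row: 347 − 72 = 275.
So a = 132, b = 2595, c = 72, d = 275.
OR = (a·d)/(b·c) = (132 × 275) / (2595 × 72) = 36300 / 186840 = 0.19428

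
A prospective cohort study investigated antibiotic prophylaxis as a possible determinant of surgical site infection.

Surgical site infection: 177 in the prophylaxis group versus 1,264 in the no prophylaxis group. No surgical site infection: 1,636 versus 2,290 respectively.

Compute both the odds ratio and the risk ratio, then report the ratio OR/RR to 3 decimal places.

From the description: a = 177, b = 1636, c = 1264, d = 2290.
OR = (177·2290)/(1636·1264) = 405330/2067904 = 0.19601
Risk in exposed = 177/1813 = 0.09763; risk in unexposed = 1264/3554 = 0.35566; RR = 0.27450
OR/RR = 0.19601 / 0.27450 = 0.71406
The outcome is not rare, so the OR lies further from 1 than the RR.

0.714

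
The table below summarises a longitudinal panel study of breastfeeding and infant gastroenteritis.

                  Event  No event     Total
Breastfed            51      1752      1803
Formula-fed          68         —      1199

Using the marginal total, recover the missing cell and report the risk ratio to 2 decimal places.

The missing cell is in the unexposed row: 1199 − 68 = 1131.
So a = 51, b = 1752, c = 68, d = 1131.
RR = [a/(a+b)] / [c/(c+d)] = (51/1803) / (68/1199) = 0.02829/0.05671 = 0.49875

0.50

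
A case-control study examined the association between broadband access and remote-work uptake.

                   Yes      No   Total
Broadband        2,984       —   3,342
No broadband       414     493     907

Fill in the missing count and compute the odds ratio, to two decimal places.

9.93

The missing cell is in the exposed row: 3342 − 2984 = 358.
So a = 2984, b = 358, c = 414, d = 493.
OR = (a·d)/(b·c) = (2984 × 493) / (358 × 414) = 1471112 / 148212 = 9.92573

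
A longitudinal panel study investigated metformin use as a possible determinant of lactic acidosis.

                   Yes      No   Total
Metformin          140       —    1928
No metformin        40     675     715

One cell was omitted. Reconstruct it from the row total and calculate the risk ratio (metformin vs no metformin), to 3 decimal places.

The missing cell is in the exposed row: 1928 − 140 = 1788.
So a = 140, b = 1788, c = 40, d = 675.
RR = [a/(a+b)] / [c/(c+d)] = (140/1928) / (40/715) = 0.07261/0.05594 = 1.29798

1.298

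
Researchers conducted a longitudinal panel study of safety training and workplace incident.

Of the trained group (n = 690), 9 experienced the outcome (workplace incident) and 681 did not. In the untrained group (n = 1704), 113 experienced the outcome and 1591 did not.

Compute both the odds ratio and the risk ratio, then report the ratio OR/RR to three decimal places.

0.946

From the description: a = 9, b = 681, c = 113, d = 1591.
OR = (9·1591)/(681·113) = 14319/76953 = 0.18607
Risk in exposed = 9/690 = 0.01304; risk in unexposed = 113/1704 = 0.06631; RR = 0.19669
OR/RR = 0.18607 / 0.19669 = 0.94602
The outcome is rare in both groups, so OR ≈ RR (ratio near 1).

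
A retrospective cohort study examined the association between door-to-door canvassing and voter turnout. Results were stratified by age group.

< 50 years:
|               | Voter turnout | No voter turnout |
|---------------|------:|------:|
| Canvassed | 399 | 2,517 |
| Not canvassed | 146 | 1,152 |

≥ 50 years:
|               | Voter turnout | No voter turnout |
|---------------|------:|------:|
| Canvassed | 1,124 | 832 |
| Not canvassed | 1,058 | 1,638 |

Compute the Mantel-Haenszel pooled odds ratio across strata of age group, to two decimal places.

1.83

OR_MH = Σ(aᵢdᵢ/nᵢ) / Σ(bᵢcᵢ/nᵢ), where nᵢ is the stratum total.
Stratum 1 (< 50 years): n = 4214; a·d/n = 399·1152/4214 = 109.0764; b·c/n = 2517·146/4214 = 87.2050
Stratum 2 (≥ 50 years): n = 4652; a·d/n = 1124·1638/4652 = 395.7678; b·c/n = 832·1058/4652 = 189.2210
OR_MH = (109.0764 + 395.7678) / (87.2050 + 189.2210) = 504.8443 / 276.4260 = 1.82633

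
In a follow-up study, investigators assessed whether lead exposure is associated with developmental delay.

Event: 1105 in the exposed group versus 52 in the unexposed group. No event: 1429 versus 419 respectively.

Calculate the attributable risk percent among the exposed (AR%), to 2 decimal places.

74.68

From the description: a = 1105, b = 1429, c = 52, d = 419.
Risk in exposed = 1105/2534 = 0.43607; risk in unexposed = 52/471 = 0.11040.
RR = 0.43607/0.11040 = 3.94978
AR% = (RR − 1)/RR × 100 = (3.94978 − 1)/3.94978 × 100 = 74.6822%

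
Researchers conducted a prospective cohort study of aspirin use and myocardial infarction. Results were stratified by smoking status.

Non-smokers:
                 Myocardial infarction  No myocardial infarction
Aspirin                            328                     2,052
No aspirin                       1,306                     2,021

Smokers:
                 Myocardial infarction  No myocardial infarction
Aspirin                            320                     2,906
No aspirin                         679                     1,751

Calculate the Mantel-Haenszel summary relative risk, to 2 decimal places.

0.35

RR_MH = Σ(aᵢ·n₀ᵢ/nᵢ) / Σ(cᵢ·n₁ᵢ/nᵢ), with n₁ᵢ = aᵢ+bᵢ (exposed), n₀ᵢ = cᵢ+dᵢ (unexposed), nᵢ = n₁ᵢ+n₀ᵢ.
Stratum 1 (Non-smokers): n₁ = 2380, n₀ = 3327, n = 5707; a·n₀/n = 328·3327/5707 = 191.2136; c·n₁/n = 1306·2380/5707 = 544.6434
Stratum 2 (Smokers): n₁ = 3226, n₀ = 2430, n = 5656; a·n₀/n = 320·2430/5656 = 137.4823; c·n₁/n = 679·3226/5656 = 387.2797
RR_MH = (191.2136 + 137.4823) / (544.6434 + 387.2797) = 328.6959 / 931.9231 = 0.35271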